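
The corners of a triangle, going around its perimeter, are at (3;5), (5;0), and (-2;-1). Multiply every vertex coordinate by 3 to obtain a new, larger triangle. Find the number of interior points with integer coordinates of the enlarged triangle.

The shoelace formula gives twice the area as |[3·0 − 5·5] + [5·(-1) − (-2)·0] + [(-2)·5 − 3·(-1)]| = 37, so the area is 18.5.
Summing gcd(|Δx|,|Δy|) over the edges gives the boundary count: gcd(2,5) + gcd(7,1) + gcd(5,6) = 1+1+1 = 3.
Scaling by 3 multiplies the area by 3² = 9 (so the new area is 333/2) and multiplies the boundary lattice-point count by 3, giving 9.
By Pick's theorem, the interior count of the dilated polygon is 333/2 − 9/2 + 1 = 163.

163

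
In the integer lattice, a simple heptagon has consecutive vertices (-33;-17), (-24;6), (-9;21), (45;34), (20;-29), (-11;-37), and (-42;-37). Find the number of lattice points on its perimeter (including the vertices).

51

Along each edge there are gcd(|Δx|,|Δy|)+1 lattice points, so counting each shared vertex once the boundary has gcd(9,23) + gcd(15,15) + gcd(54,13) + gcd(25,63) + gcd(31,8) + gcd(31,0) + gcd(9,20) = 1+15+1+1+1+31+1 = 51.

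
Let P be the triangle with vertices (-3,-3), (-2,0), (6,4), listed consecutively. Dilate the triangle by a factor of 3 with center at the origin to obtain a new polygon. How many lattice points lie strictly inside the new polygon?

82

The shoelace formula gives twice the area as |[(-3)·0 − (-2)·(-3)] + [(-2)·4 − 6·0] + [6·(-3) − (-3)·4]| = 20, so the area is 10.
The number of boundary lattice points is Σ gcd(|Δx|,|Δy|) = gcd(1,3) + gcd(8,4) + gcd(9,7) = 1+4+1 = 6.
Scaling by 3 multiplies the area by 3² = 9 (so the new area is 90) and multiplies the boundary lattice-point count by 3, giving 18.
By Pick's theorem, the interior count of the dilated polygon is 90 − 18/2 + 1 = 82.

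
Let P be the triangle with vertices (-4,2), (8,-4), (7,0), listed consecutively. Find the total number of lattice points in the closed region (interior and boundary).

By the shoelace formula, twice the signed area is |((-4)·(-4) − 8·2) + (8·0 − 7·(-4)) + (7·2 − (-4)·0)| = 42, so the area is 21.
Along each edge there are gcd(|Δx|,|Δy|)+1 lattice points, so counting each shared vertex once the boundary has gcd(12,6) + gcd(1,4) + gcd(11,2) = 6+1+1 = 8.
Pick's theorem gives I = A − B/2 + 1 = 21 − 8/2 + 1 = 18, so the closed region contains I + B = 18 + 8 = 26 lattice points.

26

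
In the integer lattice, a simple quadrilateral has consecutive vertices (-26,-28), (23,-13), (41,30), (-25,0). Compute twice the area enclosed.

Using the shoelace formula, 2A = |((-26)·(-13) − 23·(-28)) + (23·30 − 41·(-13)) + (41·0 − (-25)·30) + ((-25)·(-28) − (-26)·0)| = 3655, so the area is 1827.5.

3655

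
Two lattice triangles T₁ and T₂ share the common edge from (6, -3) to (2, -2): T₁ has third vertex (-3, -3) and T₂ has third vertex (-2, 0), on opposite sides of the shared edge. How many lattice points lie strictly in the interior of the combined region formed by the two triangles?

The union is the simple quadrilateral with vertices (6, -3), (-3, -3), (2, -2), (-2, 0) in order.
By the shoelace formula, twice the signed area is |[6·(-3) − (-3)·(-3)] + [(-3)·(-2) − 2·(-3)] + [2·0 − (-2)·(-2)] + [(-2)·(-3) − 6·0]| = 13, so the area is 13/2.
Along each edge there are gcd(|Δx|,|Δy|)+1 lattice points, so counting each shared vertex once the boundary has gcd(9,0) + gcd(5,1) + gcd(4,2) + gcd(8,3) = 9+1+2+1 = 13.
By Pick's theorem I = A − B/2 + 1 = 13/2 − 13/2 + 1 = 1.

1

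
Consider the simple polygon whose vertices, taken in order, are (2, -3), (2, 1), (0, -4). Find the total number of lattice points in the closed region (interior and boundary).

Using the shoelace formula, 2A = |[2·1 − 2·(-3)] + [2·(-4) − 0·1] + [0·(-3) − 2·(-4)]| = 8, so the area is 4.
The number of boundary lattice points is Σ gcd(|Δx|,|Δy|) = gcd(0,4) + gcd(2,5) + gcd(2,1) = 4+1+1 = 6.
Pick's theorem gives I = A − B/2 + 1 = 4 − 6/2 + 1 = 2, so the closed region contains I + B = 2 + 6 = 8 lattice points.

8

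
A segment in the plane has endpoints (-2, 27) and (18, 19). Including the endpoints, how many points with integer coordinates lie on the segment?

The number of lattice points on a segment between lattice points is gcd(|Δx|,|Δy|) + 1 = gcd(20,8) + 1 = 4 + 1 = 5.

5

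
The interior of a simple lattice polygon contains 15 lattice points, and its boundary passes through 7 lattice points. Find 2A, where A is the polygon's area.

By Pick's theorem, A = I + B/2 − 1 = 15 + 7/2 − 1 = 35/2.
Hence 2A = 35.

35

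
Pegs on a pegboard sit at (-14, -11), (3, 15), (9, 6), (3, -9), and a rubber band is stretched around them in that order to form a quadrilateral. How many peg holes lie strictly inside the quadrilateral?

Using the shoelace formula, 2A = |((-14)·15 − 3·(-11)) + (3·6 − 9·15) + (9·(-9) − 3·6) + (3·(-11) − (-14)·(-9))| = 552, so the area is 276.
Along each edge there are gcd(|Δx|,|Δy|)+1 lattice points, so counting each shared vertex once the boundary has gcd(17,26) + gcd(6,9) + gcd(6,15) + gcd(17,2) = 1+3+3+1 = 8.
Pick's theorem gives I = A − B/2 + 1 = 276 − 8/2 + 1 = 273.

273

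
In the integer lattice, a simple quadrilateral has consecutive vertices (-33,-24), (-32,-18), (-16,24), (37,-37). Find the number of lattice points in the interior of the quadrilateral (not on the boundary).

1816

By the shoelace formula, twice the signed area is |[(-33)·(-18) − (-32)·(-24)] + [(-32)·24 − (-16)·(-18)] + [(-16)·(-37) − 37·24] + [37·(-24) − (-33)·(-37)]| = 3635, so the area is 1817.5.
Along each edge there are gcd(|Δx|,|Δy|)+1 lattice points, so counting each shared vertex once the boundary has gcd(1,6) + gcd(16,42) + gcd(53,61) + gcd(70,13) = 1+2+1+1 = 5.
Pick's theorem gives I = A − B/2 + 1 = 1817.5 − 5/2 + 1 = 1816.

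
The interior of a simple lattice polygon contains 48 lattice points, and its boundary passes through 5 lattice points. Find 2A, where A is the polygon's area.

99

By Pick's theorem, A = I + B/2 − 1 = 48 + 5/2 − 1 = 99/2.
Hence 2A = 99.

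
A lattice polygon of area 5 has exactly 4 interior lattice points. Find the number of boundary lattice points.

4

Pick's theorem gives A = I + B/2 − 1, so B = 2(A − I + 1) = 2(5 − 4 + 1) = 4.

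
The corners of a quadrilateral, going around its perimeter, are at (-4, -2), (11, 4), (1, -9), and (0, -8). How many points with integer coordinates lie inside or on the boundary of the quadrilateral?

Using the shoelace formula, 2A = |((-4)·4 − 11·(-2)) + (11·(-9) − 1·4) + (1·(-8) − 0·(-9)) + (0·(-2) − (-4)·(-8))| = 137, so the area is 68.5.
Along each edge there are gcd(|Δx|,|Δy|)+1 lattice points, so counting each shared vertex once the boundary has gcd(15,6) + gcd(10,13) + gcd(1,1) + gcd(4,6) = 3+1+1+2 = 7.
Pick's theorem gives I = A − B/2 + 1 = 68.5 − 7/2 + 1 = 66, so the closed region contains I + B = 66 + 7 = 73 lattice points.

73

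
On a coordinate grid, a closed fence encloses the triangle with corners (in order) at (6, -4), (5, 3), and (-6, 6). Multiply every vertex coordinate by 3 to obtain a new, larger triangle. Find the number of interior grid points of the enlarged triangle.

The shoelace formula gives twice the area as |[6·3 − 5·(-4)] + [5·6 − (-6)·3] + [(-6)·(-4) − 6·6]| = 74, so the area is 37.
The number of boundary lattice points is Σ gcd(|Δx|,|Δy|) = gcd(1,7) + gcd(11,3) + gcd(12,10) = 1+1+2 = 4.
Scaling by 3 multiplies the area by 3² = 9 (so the new area is 333) and multiplies the boundary lattice-point count by 3, giving 12.
By Pick's theorem, the interior count of the dilated polygon is 333 − 12/2 + 1 = 328.

328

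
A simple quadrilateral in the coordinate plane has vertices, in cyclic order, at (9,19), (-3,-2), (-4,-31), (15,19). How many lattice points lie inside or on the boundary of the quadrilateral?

Using the shoelace formula, 2A = |(9·(-2) − (-3)·19) + ((-3)·(-31) − (-4)·(-2)) + ((-4)·19 − 15·(-31)) + (15·19 − 9·19)| = 627, so the area is 627/2.
Along each edge there are gcd(|Δx|,|Δy|)+1 lattice points, so counting each shared vertex once the boundary has gcd(12,21) + gcd(1,29) + gcd(19,50) + gcd(6,0) = 3+1+1+6 = 11.
Pick's theorem gives I = A − B/2 + 1 = 627/2 − 11/2 + 1 = 309, so the closed region contains I + B = 309 + 11 = 320 lattice points.

320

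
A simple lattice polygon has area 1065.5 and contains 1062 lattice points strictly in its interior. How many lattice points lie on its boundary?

Pick's theorem gives A = I + B/2 − 1, so B = 2(A − I + 1) = 2(1065.5 − 1062 + 1) = 9.

9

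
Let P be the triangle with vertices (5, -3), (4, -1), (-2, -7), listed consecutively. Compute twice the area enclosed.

18

By the shoelace formula, twice the signed area is |(5·(-1) − 4·(-3)) + (4·(-7) − (-2)·(-1)) + ((-2)·(-3) − 5·(-7))| = 18, so the area is 9.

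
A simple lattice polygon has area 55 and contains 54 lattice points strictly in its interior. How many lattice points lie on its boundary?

4

Pick's theorem gives A = I + B/2 − 1, so B = 2(A − I + 1) = 2(55 − 54 + 1) = 4.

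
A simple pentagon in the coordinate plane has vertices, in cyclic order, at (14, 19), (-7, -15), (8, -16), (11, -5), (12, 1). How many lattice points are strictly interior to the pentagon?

By the shoelace formula, twice the signed area is |[14·(-15) − (-7)·19] + [(-7)·(-16) − 8·(-15)] + [8·(-5) − 11·(-16)] + [11·1 − 12·(-5)] + [12·19 − 14·1]| = 576, so the area is 288.
Along each edge there are gcd(|Δx|,|Δy|)+1 lattice points, so counting each shared vertex once the boundary has gcd(21,34) + gcd(15,1) + gcd(3,11) + gcd(1,6) + gcd(2,18) = 1+1+1+1+2 = 6.
By Pick's theorem A = I + B/2 − 1, so I = 288 − 6/2 + 1 = 286.

286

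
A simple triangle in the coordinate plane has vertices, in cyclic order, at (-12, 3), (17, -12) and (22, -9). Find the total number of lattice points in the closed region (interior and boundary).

84

By the shoelace formula, twice the signed area is |((-12)·(-12) − 17·3) + (17·(-9) − 22·(-12)) + (22·3 − (-12)·(-9))| = 162, so the area is 81.
Along each edge there are gcd(|Δx|,|Δy|)+1 lattice points, so counting each shared vertex once the boundary has gcd(29,15) + gcd(5,3) + gcd(34,12) = 1+1+2 = 4.
Pick's theorem gives I = A − B/2 + 1 = 81 − 4/2 + 1 = 80, so the closed region contains I + B = 80 + 4 = 84 lattice points.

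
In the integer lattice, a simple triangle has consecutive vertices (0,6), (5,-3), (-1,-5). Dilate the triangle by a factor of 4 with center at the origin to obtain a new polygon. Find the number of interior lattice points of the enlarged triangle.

The shoelace formula gives twice the area as |(0·(-3) − 5·6) + (5·(-5) − (-1)·(-3)) + ((-1)·6 − 0·(-5))| = 64, so the area is 32.
Along each edge there are gcd(|Δx|,|Δy|)+1 lattice points, so counting each shared vertex once the boundary has gcd(5,9) + gcd(6,2) + gcd(1,11) = 1+2+1 = 4.
Scaling by 4 multiplies the area by 4² = 16 (so the new area is 512) and multiplies the boundary lattice-point count by 4, giving 16.
By Pick's theorem, the interior count of the dilated polygon is 512 − 16/2 + 1 = 505.

505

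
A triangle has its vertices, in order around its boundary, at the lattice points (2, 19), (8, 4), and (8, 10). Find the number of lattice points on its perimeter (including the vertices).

12

Along each edge there are gcd(|Δx|,|Δy|)+1 lattice points, so counting each shared vertex once the boundary has gcd(6,15) + gcd(0,6) + gcd(6,9) = 3+6+3 = 12.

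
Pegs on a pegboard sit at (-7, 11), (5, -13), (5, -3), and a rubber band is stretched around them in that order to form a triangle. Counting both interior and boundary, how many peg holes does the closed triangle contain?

73

Using the shoelace formula, 2A = |((-7)·(-13) − 5·11) + (5·(-3) − 5·(-13)) + (5·11 − (-7)·(-3))| = 120, so the area is 60.
Along each edge there are gcd(|Δx|,|Δy|)+1 lattice points, so counting each shared vertex once the boundary has gcd(12,24) + gcd(0,10) + gcd(12,14) = 12+10+2 = 24.
Pick's theorem gives I = A − B/2 + 1 = 60 − 24/2 + 1 = 49, so the closed region contains I + B = 49 + 24 = 73 lattice points.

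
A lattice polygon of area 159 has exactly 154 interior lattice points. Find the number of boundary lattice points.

Pick's theorem gives A = I + B/2 − 1, so B = 2(A − I + 1) = 2(159 − 154 + 1) = 12.

12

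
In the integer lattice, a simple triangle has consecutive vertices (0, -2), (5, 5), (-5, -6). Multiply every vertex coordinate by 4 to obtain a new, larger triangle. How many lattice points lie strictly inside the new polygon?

Using the shoelace formula, 2A = |(0·5 − 5·(-2)) + (5·(-6) − (-5)·5) + ((-5)·(-2) − 0·(-6))| = 15, so the area is 7.5.
The number of boundary lattice points is Σ gcd(|Δx|,|Δy|) = gcd(5,7) + gcd(10,11) + gcd(5,4) = 1+1+1 = 3.
Scaling by 4 multiplies the area by 4² = 16 (so the new area is 120) and multiplies the boundary lattice-point count by 4, giving 12.
By Pick's theorem, the interior count of the dilated polygon is 120 − 12/2 + 1 = 115.

115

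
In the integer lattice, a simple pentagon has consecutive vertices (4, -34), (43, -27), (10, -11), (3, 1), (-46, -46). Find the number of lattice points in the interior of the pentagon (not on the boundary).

By the shoelace formula, twice the signed area is |(4·(-27) − 43·(-34)) + (43·(-11) − 10·(-27)) + (10·1 − 3·(-11)) + (3·(-46) − (-46)·1) + ((-46)·(-34) − 4·(-46))| = 2850, so the area is 1425.
The number of boundary lattice points is Σ gcd(|Δx|,|Δy|) = gcd(39,7) + gcd(33,16) + gcd(7,12) + gcd(49,47) + gcd(50,12) = 1+1+1+1+2 = 6.
Pick's theorem gives I = A − B/2 + 1 = 1425 − 6/2 + 1 = 1423.

1423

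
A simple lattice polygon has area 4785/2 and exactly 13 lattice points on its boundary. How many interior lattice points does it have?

2387

From Pick's theorem, I = A − B/2 + 1 = 4785/2 − 13/2 + 1 = 2387.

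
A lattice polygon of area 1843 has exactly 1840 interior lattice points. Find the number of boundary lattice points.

Pick's theorem gives A = I + B/2 − 1, so B = 2(A − I + 1) = 2(1843 − 1840 + 1) = 8.

8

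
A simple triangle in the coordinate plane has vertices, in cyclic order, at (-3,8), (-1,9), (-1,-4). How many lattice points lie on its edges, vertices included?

Summing gcd(|Δx|,|Δy|) over the edges gives the boundary count: gcd(2,1) + gcd(0,13) + gcd(2,12) = 1+13+2 = 16.

16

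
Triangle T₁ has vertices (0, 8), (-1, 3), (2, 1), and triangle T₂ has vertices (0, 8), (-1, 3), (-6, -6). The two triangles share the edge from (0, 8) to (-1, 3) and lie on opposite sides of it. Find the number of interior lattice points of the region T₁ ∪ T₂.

15

The union is the simple quadrilateral with vertices (0, 8), (2, 1), (-1, 3), (-6, -6) in order.
The shoelace formula gives twice the area as |(0·1 − 2·8) + (2·3 − (-1)·1) + ((-1)·(-6) − (-6)·3) + ((-6)·8 − 0·(-6))| = 33, so the area is 33/2.
Summing gcd(|Δx|,|Δy|) over the edges gives the boundary count: gcd(2,7) + gcd(3,2) + gcd(5,9) + gcd(6,14) = 1+1+1+2 = 5.
By Pick's theorem I = A − B/2 + 1 = 33/2 − 5/2 + 1 = 15.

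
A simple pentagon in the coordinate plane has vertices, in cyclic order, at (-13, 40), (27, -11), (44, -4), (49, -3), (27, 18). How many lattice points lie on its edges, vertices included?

Summing gcd(|Δx|,|Δy|) over the edges gives the boundary count: gcd(40,51) + gcd(17,7) + gcd(5,1) + gcd(22,21) + gcd(40,22) = 1+1+1+1+2 = 6.

6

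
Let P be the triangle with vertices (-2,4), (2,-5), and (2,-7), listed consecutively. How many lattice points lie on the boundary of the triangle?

4

Along each edge there are gcd(|Δx|,|Δy|)+1 lattice points, so counting each shared vertex once the boundary has gcd(4,9) + gcd(0,2) + gcd(4,11) = 1+2+1 = 4.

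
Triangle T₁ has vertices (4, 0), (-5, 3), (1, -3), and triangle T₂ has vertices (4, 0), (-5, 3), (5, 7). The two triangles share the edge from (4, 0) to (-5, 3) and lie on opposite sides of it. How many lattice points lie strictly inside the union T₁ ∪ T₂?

The union is the simple quadrilateral with vertices (4, 0), (1, -3), (-5, 3), (5, 7) in order.
The shoelace formula gives twice the area as |(4·(-3) − 1·0) + (1·3 − (-5)·(-3)) + ((-5)·7 − 5·3) + (5·0 − 4·7)| = 102, so the area is 51.
Summing gcd(|Δx|,|Δy|) over the edges gives the boundary count: gcd(3,3) + gcd(6,6) + gcd(10,4) + gcd(1,7) = 3+6+2+1 = 12.
By Pick's theorem I = A − B/2 + 1 = 51 − 12/2 + 1 = 46.

46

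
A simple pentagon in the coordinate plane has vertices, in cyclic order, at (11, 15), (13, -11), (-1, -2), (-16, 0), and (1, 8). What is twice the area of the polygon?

The shoelace formula gives twice the area as |[11·(-11) − 13·15] + [13·(-2) − (-1)·(-11)] + [(-1)·0 − (-16)·(-2)] + [(-16)·8 − 1·0] + [1·15 − 11·8]| = 586, so the area is 293.

586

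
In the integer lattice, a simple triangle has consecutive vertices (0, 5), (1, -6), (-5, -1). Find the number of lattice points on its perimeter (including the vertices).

Summing gcd(|Δx|,|Δy|) over the edges gives the boundary count: gcd(1,11) + gcd(6,5) + gcd(5,6) = 1+1+1 = 3.

3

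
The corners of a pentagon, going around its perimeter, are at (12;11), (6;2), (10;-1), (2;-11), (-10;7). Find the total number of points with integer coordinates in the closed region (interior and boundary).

241

By the shoelace formula, twice the signed area is |(12·2 − 6·11) + (6·(-1) − 10·2) + (10·(-11) − 2·(-1)) + (2·7 − (-10)·(-11)) + ((-10)·11 − 12·7)| = 466, so the area is 233.
The number of boundary lattice points is Σ gcd(|Δx|,|Δy|) = gcd(6,9) + gcd(4,3) + gcd(8,10) + gcd(12,18) + gcd(22,4) = 3+1+2+6+2 = 14.
Pick's theorem gives I = A − B/2 + 1 = 233 − 14/2 + 1 = 227, so the closed region contains I + B = 227 + 14 = 241 lattice points.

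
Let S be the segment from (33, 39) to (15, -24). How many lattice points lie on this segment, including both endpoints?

The number of lattice points on a segment between lattice points is gcd(|Δx|,|Δy|) + 1 = gcd(18,63) + 1 = 9 + 1 = 10.

10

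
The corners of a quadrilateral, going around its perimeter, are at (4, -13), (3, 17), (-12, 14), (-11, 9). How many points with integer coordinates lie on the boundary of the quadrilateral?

6

Along each edge there are gcd(|Δx|,|Δy|)+1 lattice points, so counting each shared vertex once the boundary has gcd(1,30) + gcd(15,3) + gcd(1,5) + gcd(15,22) = 1+3+1+1 = 6.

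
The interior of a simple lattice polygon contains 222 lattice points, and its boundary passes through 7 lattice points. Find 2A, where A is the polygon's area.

Pick's theorem states A = I + B/2 − 1, so A = 222 + 7/2 − 1 = 449/2.
Hence 2A = 449.

449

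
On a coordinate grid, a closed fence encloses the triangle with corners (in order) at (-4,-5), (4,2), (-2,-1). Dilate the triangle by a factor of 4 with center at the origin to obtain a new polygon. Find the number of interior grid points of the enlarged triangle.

By the shoelace formula, twice the signed area is |[(-4)·2 − 4·(-5)] + [4·(-1) − (-2)·2] + [(-2)·(-5) − (-4)·(-1)]| = 18, so the area is 9.
Summing gcd(|Δx|,|Δy|) over the edges gives the boundary count: gcd(8,7) + gcd(6,3) + gcd(2,4) = 1+3+2 = 6.
Scaling by 4 multiplies the area by 4² = 16 (so the new area is 144) and multiplies the boundary lattice-point count by 4, giving 24.
By Pick's theorem, the interior count of the dilated polygon is 144 − 24/2 + 1 = 133.

133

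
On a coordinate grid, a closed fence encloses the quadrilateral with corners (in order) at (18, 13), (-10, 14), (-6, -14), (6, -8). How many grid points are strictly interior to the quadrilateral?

The shoelace formula gives twice the area as |(18·14 − (-10)·13) + ((-10)·(-14) − (-6)·14) + ((-6)·(-8) − 6·(-14)) + (6·13 − 18·(-8))| = 960, so the area is 480.
Along each edge there are gcd(|Δx|,|Δy|)+1 lattice points, so counting each shared vertex once the boundary has gcd(28,1) + gcd(4,28) + gcd(12,6) + gcd(12,21) = 1+4+6+3 = 14.
By Pick's theorem A = I + B/2 − 1, so I = 480 − 14/2 + 1 = 474.

474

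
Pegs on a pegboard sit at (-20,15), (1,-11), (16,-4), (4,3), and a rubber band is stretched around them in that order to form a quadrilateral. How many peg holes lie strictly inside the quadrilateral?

By the shoelace formula, twice the signed area is |[(-20)·(-11) − 1·15] + [1·(-4) − 16·(-11)] + [16·3 − 4·(-4)] + [4·15 − (-20)·3]| = 561, so the area is 561/2.
Along each edge there are gcd(|Δx|,|Δy|)+1 lattice points, so counting each shared vertex once the boundary has gcd(21,26) + gcd(15,7) + gcd(12,7) + gcd(24,12) = 1+1+1+12 = 15.
Pick's theorem gives I = A − B/2 + 1 = 561/2 − 15/2 + 1 = 274.

274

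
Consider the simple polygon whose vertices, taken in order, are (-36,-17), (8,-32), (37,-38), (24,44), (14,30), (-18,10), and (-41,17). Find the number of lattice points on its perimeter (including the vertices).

11

Along each edge there are gcd(|Δx|,|Δy|)+1 lattice points, so counting each shared vertex once the boundary has gcd(44,15) + gcd(29,6) + gcd(13,82) + gcd(10,14) + gcd(32,20) + gcd(23,7) + gcd(5,34) = 1+1+1+2+4+1+1 = 11.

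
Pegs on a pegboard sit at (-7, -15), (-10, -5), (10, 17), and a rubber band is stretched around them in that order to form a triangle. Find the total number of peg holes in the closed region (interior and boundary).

By the shoelace formula, twice the signed area is |[(-7)·(-5) − (-10)·(-15)] + [(-10)·17 − 10·(-5)] + [10·(-15) − (-7)·17]| = 266, so the area is 133.
Summing gcd(|Δx|,|Δy|) over the edges gives the boundary count: gcd(3,10) + gcd(20,22) + gcd(17,32) = 1+2+1 = 4.
Pick's theorem gives I = A − B/2 + 1 = 133 − 4/2 + 1 = 132, so the closed region contains I + B = 132 + 4 = 136 lattice points.

136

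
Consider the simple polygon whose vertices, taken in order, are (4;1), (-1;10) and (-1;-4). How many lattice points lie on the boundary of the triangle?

The number of boundary lattice points is Σ gcd(|Δx|,|Δy|) = gcd(5,9) + gcd(0,14) + gcd(5,5) = 1+14+5 = 20.

20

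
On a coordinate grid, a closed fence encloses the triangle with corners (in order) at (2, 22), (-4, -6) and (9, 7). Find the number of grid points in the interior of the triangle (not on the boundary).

Using the shoelace formula, 2A = |(2·(-6) − (-4)·22) + ((-4)·7 − 9·(-6)) + (9·22 − 2·7)| = 286, so the area is 143.
The number of boundary lattice points is Σ gcd(|Δx|,|Δy|) = gcd(6,28) + gcd(13,13) + gcd(7,15) = 2+13+1 = 16.
Pick's theorem gives I = A − B/2 + 1 = 143 − 16/2 + 1 = 136.

136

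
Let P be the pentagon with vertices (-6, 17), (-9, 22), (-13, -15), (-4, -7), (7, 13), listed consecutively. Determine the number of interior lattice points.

332

Using the shoelace formula, 2A = |((-6)·22 − (-9)·17) + ((-9)·(-15) − (-13)·22) + ((-13)·(-7) − (-4)·(-15)) + ((-4)·13 − 7·(-7)) + (7·17 − (-6)·13)| = 667, so the area is 667/2.
Along each edge there are gcd(|Δx|,|Δy|)+1 lattice points, so counting each shared vertex once the boundary has gcd(3,5) + gcd(4,37) + gcd(9,8) + gcd(11,20) + gcd(13,4) = 1+1+1+1+1 = 5.
Pick's theorem gives I = A − B/2 + 1 = 667/2 − 5/2 + 1 = 332.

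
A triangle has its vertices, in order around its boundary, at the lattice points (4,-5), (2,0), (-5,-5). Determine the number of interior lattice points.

18

Using the shoelace formula, 2A = |[4·0 − 2·(-5)] + [2·(-5) − (-5)·0] + [(-5)·(-5) − 4·(-5)]| = 45, so the area is 22.5.
The number of boundary lattice points is Σ gcd(|Δx|,|Δy|) = gcd(2,5) + gcd(7,5) + gcd(9,0) = 1+1+9 = 11.
Pick's theorem gives I = A − B/2 + 1 = 22.5 − 11/2 + 1 = 18.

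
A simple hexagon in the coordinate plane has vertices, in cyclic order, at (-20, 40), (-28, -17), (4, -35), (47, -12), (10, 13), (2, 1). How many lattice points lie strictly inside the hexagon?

2456

The shoelace formula gives twice the area as |((-20)·(-17) − (-28)·40) + ((-28)·(-35) − 4·(-17)) + (4·(-12) − 47·(-35)) + (47·13 − 10·(-12)) + (10·1 − 2·13) + (2·40 − (-20)·1)| = 4920, so the area is 2460.
The number of boundary lattice points is Σ gcd(|Δx|,|Δy|) = gcd(8,57) + gcd(32,18) + gcd(43,23) + gcd(37,25) + gcd(8,12) + gcd(22,39) = 1+2+1+1+4+1 = 10.
Pick's theorem gives I = A − B/2 + 1 = 2460 − 10/2 + 1 = 2456.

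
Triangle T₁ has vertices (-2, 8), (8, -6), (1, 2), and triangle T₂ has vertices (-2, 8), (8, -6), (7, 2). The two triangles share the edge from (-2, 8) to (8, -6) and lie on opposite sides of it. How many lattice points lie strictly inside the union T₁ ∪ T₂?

39

The union is the simple quadrilateral with vertices (-2, 8), (1, 2), (8, -6), (7, 2) in order.
By the shoelace formula, twice the signed area is |[(-2)·2 − 1·8] + [1·(-6) − 8·2] + [8·2 − 7·(-6)] + [7·8 − (-2)·2]| = 84, so the area is 42.
The number of boundary lattice points is Σ gcd(|Δx|,|Δy|) = gcd(3,6) + gcd(7,8) + gcd(1,8) + gcd(9,6) = 3+1+1+3 = 8.
By Pick's theorem I = A − B/2 + 1 = 42 − 8/2 + 1 = 39.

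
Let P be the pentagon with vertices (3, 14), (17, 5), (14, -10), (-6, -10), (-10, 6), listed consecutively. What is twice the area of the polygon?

The shoelace formula gives twice the area as |(3·5 − 17·14) + (17·(-10) − 14·5) + (14·(-10) − (-6)·(-10)) + ((-6)·6 − (-10)·(-10)) + ((-10)·14 − 3·6)| = 957, so the area is 478.5.

957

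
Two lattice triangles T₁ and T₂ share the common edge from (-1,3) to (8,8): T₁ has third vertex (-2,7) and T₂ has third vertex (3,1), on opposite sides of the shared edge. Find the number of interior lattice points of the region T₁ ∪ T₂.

38

The union is the simple quadrilateral with vertices (-1,3), (-2,7), (8,8), (3,1) in order.
Using the shoelace formula, 2A = |[(-1)·7 − (-2)·3] + [(-2)·8 − 8·7] + [8·1 − 3·8] + [3·3 − (-1)·1]| = 79, so the area is 39.5.
Along each edge there are gcd(|Δx|,|Δy|)+1 lattice points, so counting each shared vertex once the boundary has gcd(1,4) + gcd(10,1) + gcd(5,7) + gcd(4,2) = 1+1+1+2 = 5.
By Pick's theorem I = A − B/2 + 1 = 39.5 − 5/2 + 1 = 38.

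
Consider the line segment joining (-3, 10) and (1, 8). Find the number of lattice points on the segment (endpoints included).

The number of lattice points on a segment between lattice points is gcd(|Δx|,|Δy|) + 1 = gcd(4,2) + 1 = 2 + 1 = 3.

3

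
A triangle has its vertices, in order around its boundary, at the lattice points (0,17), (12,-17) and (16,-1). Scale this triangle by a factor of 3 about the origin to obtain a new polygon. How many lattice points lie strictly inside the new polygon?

1465

By the shoelace formula, twice the signed area is |[0·(-17) − 12·17] + [12·(-1) − 16·(-17)] + [16·17 − 0·(-1)]| = 328, so the area is 164.
Summing gcd(|Δx|,|Δy|) over the edges gives the boundary count: gcd(12,34) + gcd(4,16) + gcd(16,18) = 2+4+2 = 8.
Scaling by 3 multiplies the area by 3² = 9 (so the new area is 1476) and multiplies the boundary lattice-point count by 3, giving 24.
By Pick's theorem, the interior count of the dilated polygon is 1476 − 24/2 + 1 = 1465.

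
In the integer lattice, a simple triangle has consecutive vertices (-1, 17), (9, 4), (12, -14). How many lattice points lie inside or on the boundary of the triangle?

By the shoelace formula, twice the signed area is |[(-1)·4 − 9·17] + [9·(-14) − 12·4] + [12·17 − (-1)·(-14)]| = 141, so the area is 70.5.
The number of boundary lattice points is Σ gcd(|Δx|,|Δy|) = gcd(10,13) + gcd(3,18) + gcd(13,31) = 1+3+1 = 5.
Pick's theorem gives I = A − B/2 + 1 = 70.5 − 5/2 + 1 = 69, so the closed region contains I + B = 69 + 5 = 74 lattice points.

74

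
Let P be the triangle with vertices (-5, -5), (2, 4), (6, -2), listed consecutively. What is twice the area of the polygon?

By the shoelace formula, twice the signed area is |((-5)·4 − 2·(-5)) + (2·(-2) − 6·4) + (6·(-5) − (-5)·(-2))| = 78, so the area is 39.

78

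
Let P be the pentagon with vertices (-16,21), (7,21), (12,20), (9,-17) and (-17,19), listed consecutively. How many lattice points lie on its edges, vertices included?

Along each edge there are gcd(|Δx|,|Δy|)+1 lattice points, so counting each shared vertex once the boundary has gcd(23,0) + gcd(5,1) + gcd(3,37) + gcd(26,36) + gcd(1,2) = 23+1+1+2+1 = 28.

28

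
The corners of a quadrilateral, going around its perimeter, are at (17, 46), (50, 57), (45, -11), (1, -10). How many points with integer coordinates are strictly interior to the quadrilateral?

2325

Using the shoelace formula, 2A = |(17·57 − 50·46) + (50·(-11) − 45·57) + (45·(-10) − 1·(-11)) + (1·46 − 17·(-10))| = 4669, so the area is 4669/2.
Summing gcd(|Δx|,|Δy|) over the edges gives the boundary count: gcd(33,11) + gcd(5,68) + gcd(44,1) + gcd(16,56) = 11+1+1+8 = 21.
By Pick's theorem A = I + B/2 − 1, so I = 4669/2 − 21/2 + 1 = 2325.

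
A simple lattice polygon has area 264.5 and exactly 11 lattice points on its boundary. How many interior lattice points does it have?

260

Pick's theorem A = I + B/2 − 1 rearranges to I = A − B/2 + 1 = 264.5 − 11/2 + 1 = 260.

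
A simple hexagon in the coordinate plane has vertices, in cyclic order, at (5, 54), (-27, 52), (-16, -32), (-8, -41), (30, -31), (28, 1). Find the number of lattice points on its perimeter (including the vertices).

9

Along each edge there are gcd(|Δx|,|Δy|)+1 lattice points, so counting each shared vertex once the boundary has gcd(32,2) + gcd(11,84) + gcd(8,9) + gcd(38,10) + gcd(2,32) + gcd(23,53) = 2+1+1+2+2+1 = 9.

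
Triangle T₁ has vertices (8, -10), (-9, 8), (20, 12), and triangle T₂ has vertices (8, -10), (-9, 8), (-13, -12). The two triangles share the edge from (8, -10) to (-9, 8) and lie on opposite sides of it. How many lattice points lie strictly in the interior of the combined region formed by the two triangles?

498

The union is the simple quadrilateral with vertices (8, -10), (20, 12), (-9, 8), (-13, -12) in order.
Using the shoelace formula, 2A = |(8·12 − 20·(-10)) + (20·8 − (-9)·12) + ((-9)·(-12) − (-13)·8) + ((-13)·(-10) − 8·(-12))| = 1002, so the area is 501.
Along each edge there are gcd(|Δx|,|Δy|)+1 lattice points, so counting each shared vertex once the boundary has gcd(12,22) + gcd(29,4) + gcd(4,20) + gcd(21,2) = 2+1+4+1 = 8.
By Pick's theorem I = A − B/2 + 1 = 501 − 8/2 + 1 = 498.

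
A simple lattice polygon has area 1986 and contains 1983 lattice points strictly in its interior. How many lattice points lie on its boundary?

Pick's theorem gives A = I + B/2 − 1, so B = 2(A − I + 1) = 2(1986 − 1983 + 1) = 8.

8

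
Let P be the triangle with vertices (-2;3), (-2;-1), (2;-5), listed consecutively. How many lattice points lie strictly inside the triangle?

Using the shoelace formula, 2A = |((-2)·(-1) − (-2)·3) + ((-2)·(-5) − 2·(-1)) + (2·3 − (-2)·(-5))| = 16, so the area is 8.
Along each edge there are gcd(|Δx|,|Δy|)+1 lattice points, so counting each shared vertex once the boundary has gcd(0,4) + gcd(4,4) + gcd(4,8) = 4+4+4 = 12.
By Pick's theorem A = I + B/2 − 1, so I = 8 − 12/2 + 1 = 3.

3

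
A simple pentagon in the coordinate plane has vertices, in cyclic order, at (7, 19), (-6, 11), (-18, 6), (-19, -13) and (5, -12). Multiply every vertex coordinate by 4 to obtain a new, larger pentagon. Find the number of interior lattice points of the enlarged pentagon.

9375

By the shoelace formula, twice the signed area is |(7·11 − (-6)·19) + ((-6)·6 − (-18)·11) + ((-18)·(-13) − (-19)·6) + ((-19)·(-12) − 5·(-13)) + (5·19 − 7·(-12))| = 1173, so the area is 1173/2.
Along each edge there are gcd(|Δx|,|Δy|)+1 lattice points, so counting each shared vertex once the boundary has gcd(13,8) + gcd(12,5) + gcd(1,19) + gcd(24,1) + gcd(2,31) = 1+1+1+1+1 = 5.
Scaling by 4 multiplies the area by 4² = 16 (so the new area is 9384) and multiplies the boundary lattice-point count by 4, giving 20.
By Pick's theorem, the interior count of the dilated polygon is 9384 − 20/2 + 1 = 9375.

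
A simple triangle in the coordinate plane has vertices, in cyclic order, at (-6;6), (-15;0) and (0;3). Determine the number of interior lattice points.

28

By the shoelace formula, twice the signed area is |((-6)·0 − (-15)·6) + ((-15)·3 − 0·0) + (0·6 − (-6)·3)| = 63, so the area is 31.5.
Summing gcd(|Δx|,|Δy|) over the edges gives the boundary count: gcd(9,6) + gcd(15,3) + gcd(6,3) = 3+3+3 = 9.
By Pick's theorem A = I + B/2 − 1, so I = 31.5 − 9/2 + 1 = 28.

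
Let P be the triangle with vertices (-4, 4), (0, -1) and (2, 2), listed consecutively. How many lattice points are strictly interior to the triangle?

10

By the shoelace formula, twice the signed area is |[(-4)·(-1) − 0·4] + [0·2 − 2·(-1)] + [2·4 − (-4)·2]| = 22, so the area is 11.
Summing gcd(|Δx|,|Δy|) over the edges gives the boundary count: gcd(4,5) + gcd(2,3) + gcd(6,2) = 1+1+2 = 4.
Pick's theorem gives I = A − B/2 + 1 = 11 − 4/2 + 1 = 10.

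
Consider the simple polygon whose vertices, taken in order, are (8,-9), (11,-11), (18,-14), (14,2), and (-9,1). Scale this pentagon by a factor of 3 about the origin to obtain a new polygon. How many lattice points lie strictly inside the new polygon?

The shoelace formula gives twice the area as |[8·(-11) − 11·(-9)] + [11·(-14) − 18·(-11)] + [18·2 − 14·(-14)] + [14·1 − (-9)·2] + [(-9)·(-9) − 8·1]| = 392, so the area is 196.
Summing gcd(|Δx|,|Δy|) over the edges gives the boundary count: gcd(3,2) + gcd(7,3) + gcd(4,16) + gcd(23,1) + gcd(17,10) = 1+1+4+1+1 = 8.
Scaling by 3 multiplies the area by 3² = 9 (so the new area is 1764) and multiplies the boundary lattice-point count by 3, giving 24.
By Pick's theorem, the interior count of the dilated polygon is 1764 − 24/2 + 1 = 1753.

1753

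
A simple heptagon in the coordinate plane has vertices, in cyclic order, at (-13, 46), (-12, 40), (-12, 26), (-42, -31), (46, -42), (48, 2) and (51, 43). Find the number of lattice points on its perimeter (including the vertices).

33

Along each edge there are gcd(|Δx|,|Δy|)+1 lattice points, so counting each shared vertex once the boundary has gcd(1,6) + gcd(0,14) + gcd(30,57) + gcd(88,11) + gcd(2,44) + gcd(3,41) + gcd(64,3) = 1+14+3+11+2+1+1 = 33.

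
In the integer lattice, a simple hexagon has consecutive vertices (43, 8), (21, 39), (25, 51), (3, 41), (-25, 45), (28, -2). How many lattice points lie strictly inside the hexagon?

The shoelace formula gives twice the area as |(43·39 − 21·8) + (21·51 − 25·39) + (25·41 − 3·51) + (3·45 − (-25)·41) + ((-25)·(-2) − 28·45) + (28·8 − 43·(-2))| = 2737, so the area is 2737/2.
Along each edge there are gcd(|Δx|,|Δy|)+1 lattice points, so counting each shared vertex once the boundary has gcd(22,31) + gcd(4,12) + gcd(22,10) + gcd(28,4) + gcd(53,47) + gcd(15,10) = 1+4+2+4+1+5 = 17.
Pick's theorem gives I = A − B/2 + 1 = 2737/2 − 17/2 + 1 = 1361.

1361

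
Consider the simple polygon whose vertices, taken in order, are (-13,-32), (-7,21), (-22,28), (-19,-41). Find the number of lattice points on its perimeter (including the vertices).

8

Along each edge there are gcd(|Δx|,|Δy|)+1 lattice points, so counting each shared vertex once the boundary has gcd(6,53) + gcd(15,7) + gcd(3,69) + gcd(6,9) = 1+1+3+3 = 8.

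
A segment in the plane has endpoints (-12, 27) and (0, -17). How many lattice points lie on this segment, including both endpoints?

5

The number of lattice points on a segment between lattice points is gcd(|Δx|,|Δy|) + 1 = gcd(12,44) + 1 = 4 + 1 = 5.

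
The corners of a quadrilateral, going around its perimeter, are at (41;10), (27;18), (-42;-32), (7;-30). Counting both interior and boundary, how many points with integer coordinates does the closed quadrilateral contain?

1576

By the shoelace formula, twice the signed area is |[41·18 − 27·10] + [27·(-32) − (-42)·18] + [(-42)·(-30) − 7·(-32)] + [7·10 − 41·(-30)]| = 3144, so the area is 1572.
Along each edge there are gcd(|Δx|,|Δy|)+1 lattice points, so counting each shared vertex once the boundary has gcd(14,8) + gcd(69,50) + gcd(49,2) + gcd(34,40) = 2+1+1+2 = 6.
Pick's theorem gives I = A − B/2 + 1 = 1572 − 6/2 + 1 = 1570, so the closed region contains I + B = 1570 + 6 = 1576 lattice points.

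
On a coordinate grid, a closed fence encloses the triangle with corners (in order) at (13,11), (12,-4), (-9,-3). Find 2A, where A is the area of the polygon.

316

The shoelace formula gives twice the area as |(13·(-4) − 12·11) + (12·(-3) − (-9)·(-4)) + ((-9)·11 − 13·(-3))| = 316, so the area is 158.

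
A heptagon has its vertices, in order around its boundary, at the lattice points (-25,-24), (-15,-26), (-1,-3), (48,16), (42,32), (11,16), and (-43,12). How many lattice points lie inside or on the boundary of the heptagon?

1901

The shoelace formula gives twice the area as |((-25)·(-26) − (-15)·(-24)) + ((-15)·(-3) − (-1)·(-26)) + ((-1)·16 − 48·(-3)) + (48·32 − 42·16) + (42·16 − 11·32) + (11·12 − (-43)·16) + ((-43)·(-24) − (-25)·12)| = 3773, so the area is 1886.5.
Along each edge there are gcd(|Δx|,|Δy|)+1 lattice points, so counting each shared vertex once the boundary has gcd(10,2) + gcd(14,23) + gcd(49,19) + gcd(6,16) + gcd(31,16) + gcd(54,4) + gcd(18,36) = 2+1+1+2+1+2+18 = 27.
Pick's theorem gives I = A − B/2 + 1 = 1886.5 − 27/2 + 1 = 1874, so the closed region contains I + B = 1874 + 27 = 1901 lattice points.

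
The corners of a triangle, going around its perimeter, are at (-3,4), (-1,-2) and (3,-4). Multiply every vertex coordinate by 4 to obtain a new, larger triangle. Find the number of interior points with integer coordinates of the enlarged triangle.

By the shoelace formula, twice the signed area is |[(-3)·(-2) − (-1)·4] + [(-1)·(-4) − 3·(-2)] + [3·4 − (-3)·(-4)]| = 20, so the area is 10.
The number of boundary lattice points is Σ gcd(|Δx|,|Δy|) = gcd(2,6) + gcd(4,2) + gcd(6,8) = 2+2+2 = 6.
Scaling by 4 multiplies the area by 4² = 16 (so the new area is 160) and multiplies the boundary lattice-point count by 4, giving 24.
By Pick's theorem, the interior count of the dilated polygon is 160 − 24/2 + 1 = 149.

149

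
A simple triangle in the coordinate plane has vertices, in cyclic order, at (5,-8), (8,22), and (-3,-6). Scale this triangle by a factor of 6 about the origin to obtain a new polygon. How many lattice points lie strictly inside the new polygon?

4411

By the shoelace formula, twice the signed area is |[5·22 − 8·(-8)] + [8·(-6) − (-3)·22] + [(-3)·(-8) − 5·(-6)]| = 246, so the area is 123.
Along each edge there are gcd(|Δx|,|Δy|)+1 lattice points, so counting each shared vertex once the boundary has gcd(3,30) + gcd(11,28) + gcd(8,2) = 3+1+2 = 6.
Scaling by 6 multiplies the area by 6² = 36 (so the new area is 4428) and multiplies the boundary lattice-point count by 6, giving 36.
By Pick's theorem, the interior count of the dilated polygon is 4428 − 36/2 + 1 = 4411.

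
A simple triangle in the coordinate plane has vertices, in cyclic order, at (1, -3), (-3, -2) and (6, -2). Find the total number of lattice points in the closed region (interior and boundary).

Using the shoelace formula, 2A = |(1·(-2) − (-3)·(-3)) + ((-3)·(-2) − 6·(-2)) + (6·(-3) − 1·(-2))| = 9, so the area is 9/2.
Summing gcd(|Δx|,|Δy|) over the edges gives the boundary count: gcd(4,1) + gcd(9,0) + gcd(5,1) = 1+9+1 = 11.
Pick's theorem gives I = A − B/2 + 1 = 9/2 − 11/2 + 1 = 0, so the closed region contains I + B = 0 + 11 = 11 lattice points.

11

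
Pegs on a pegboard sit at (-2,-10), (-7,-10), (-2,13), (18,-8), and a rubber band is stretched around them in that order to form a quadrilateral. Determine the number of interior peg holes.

The shoelace formula gives twice the area as |[(-2)·(-10) − (-7)·(-10)] + [(-7)·13 − (-2)·(-10)] + [(-2)·(-8) − 18·13] + [18·(-10) − (-2)·(-8)]| = 575, so the area is 287.5.
The number of boundary lattice points is Σ gcd(|Δx|,|Δy|) = gcd(5,0) + gcd(5,23) + gcd(20,21) + gcd(20,2) = 5+1+1+2 = 9.
Pick's theorem gives I = A − B/2 + 1 = 287.5 − 9/2 + 1 = 284.

284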